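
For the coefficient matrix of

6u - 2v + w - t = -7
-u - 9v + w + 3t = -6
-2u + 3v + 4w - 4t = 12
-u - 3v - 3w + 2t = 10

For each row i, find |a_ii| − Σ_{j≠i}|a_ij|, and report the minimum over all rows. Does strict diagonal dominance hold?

row 1: |6| − (2+1+1) = 2
row 2: |-9| − (1+1+3) = 4
row 3: |4| − (2+3+4) = -5
row 4: |2| − (1+3+3) = -5
minimum over rows = -5 → not strictly diagonally dominant

-5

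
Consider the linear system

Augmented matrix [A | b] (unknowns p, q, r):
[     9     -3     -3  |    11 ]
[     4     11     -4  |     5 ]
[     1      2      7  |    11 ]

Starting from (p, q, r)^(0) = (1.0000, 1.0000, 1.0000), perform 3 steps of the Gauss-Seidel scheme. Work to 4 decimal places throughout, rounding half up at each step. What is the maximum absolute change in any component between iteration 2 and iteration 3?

0.0499

Iteration 1:
  p = (11 - (-3)·1.0000 - (-3)·1.0000) / (9) = 1.8889
  q = (5 - (4)·1.8889 - (-4)·1.0000) / (11) = 0.1313
  r = (11 - (1)·1.8889 - (2)·0.1313) / (7) = 1.2641
Iteration 2:
  p = (11 - (-3)·0.1313 - (-3)·1.2641) / (9) = 1.6874
  q = (5 - (4)·1.6874 - (-4)·1.2641) / (11) = 0.3006
  r = (11 - (1)·1.6874 - (2)·0.3006) / (7) = 1.2445
Iteration 3:
  p = (11 - (-3)·0.3006 - (-3)·1.2445) / (9) = 1.7373
  q = (5 - (4)·1.7373 - (-4)·1.2445) / (11) = 0.2753
  r = (11 - (1)·1.7373 - (2)·0.2753) / (7) = 1.2446
Change: (0.0499, -0.0253, 0.0001) → max |·| = 0.0499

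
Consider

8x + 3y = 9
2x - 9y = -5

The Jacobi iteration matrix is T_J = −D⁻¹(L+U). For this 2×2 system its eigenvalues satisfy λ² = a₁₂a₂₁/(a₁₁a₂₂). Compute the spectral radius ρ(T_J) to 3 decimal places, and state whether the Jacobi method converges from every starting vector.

0.289

a₁₂a₂₁/(a₁₁a₂₂) = (3)·(2) / ((8)·(-9)) = -0.083333
ρ = √|-0.083333| = √0.083333 = 0.289
ρ < 1, so Jacobi converges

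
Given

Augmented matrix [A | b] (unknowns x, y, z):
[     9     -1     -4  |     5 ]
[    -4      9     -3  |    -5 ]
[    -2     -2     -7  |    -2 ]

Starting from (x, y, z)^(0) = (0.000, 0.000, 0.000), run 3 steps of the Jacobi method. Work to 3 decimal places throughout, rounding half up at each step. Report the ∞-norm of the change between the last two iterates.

0.117

Iteration 1:
  x = (5 - (-1)·0.000 - (-4)·0.000) / (9) = 0.556
  y = (-5 - (-4)·0.000 - (-3)·0.000) / (9) = -0.556
  z = (-2 - (-2)·0.000 - (-2)·0.000) / (-7) = 0.286
Iteration 2:
  x = (5 - (-1)·-0.556 - (-4)·0.286) / (9) = 0.621
  y = (-5 - (-4)·0.556 - (-3)·0.286) / (9) = -0.213
  z = (-2 - (-2)·0.556 - (-2)·-0.556) / (-7) = 0.286
Iteration 3:
  x = (5 - (-1)·-0.213 - (-4)·0.286) / (9) = 0.659
  y = (-5 - (-4)·0.621 - (-3)·0.286) / (9) = -0.184
  z = (-2 - (-2)·0.621 - (-2)·-0.213) / (-7) = 0.169
Change: (0.038, 0.029, -0.117) → max |·| = 0.117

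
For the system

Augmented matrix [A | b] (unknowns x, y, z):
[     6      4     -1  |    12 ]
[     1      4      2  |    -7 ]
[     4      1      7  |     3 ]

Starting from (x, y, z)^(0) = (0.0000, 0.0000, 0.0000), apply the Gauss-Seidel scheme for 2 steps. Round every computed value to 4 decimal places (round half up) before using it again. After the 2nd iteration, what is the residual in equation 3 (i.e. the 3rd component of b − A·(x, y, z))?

0.0000

Iteration 1:
  x = (12 - (4)·0.0000 - (-1)·0.0000) / (6) = 2.0000
  y = (-7 - (1)·2.0000 - (2)·0.0000) / (4) = -2.2500
  z = (3 - (4)·2.0000 - (1)·-2.2500) / (7) = -0.3929
Iteration 2:
  x = (12 - (4)·-2.2500 - (-1)·-0.3929) / (6) = 3.4345
  y = (-7 - (1)·3.4345 - (2)·-0.3929) / (4) = -2.4122
  z = (3 - (4)·3.4345 - (1)·-2.4122) / (7) = -1.1894
Residual b − A·x = (-0.1476, 1.5931, 0.0000)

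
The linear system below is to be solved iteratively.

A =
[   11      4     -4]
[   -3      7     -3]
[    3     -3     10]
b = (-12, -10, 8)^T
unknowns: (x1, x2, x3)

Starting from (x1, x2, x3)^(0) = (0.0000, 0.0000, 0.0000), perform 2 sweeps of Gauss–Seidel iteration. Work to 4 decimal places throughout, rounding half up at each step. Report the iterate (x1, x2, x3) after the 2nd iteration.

Iteration 1:
  x1 = (-12 - (4)·0.0000 - (-4)·0.0000) / (11) = -1.0909
  x2 = (-10 - (-3)·-1.0909 - (-3)·0.0000) / (7) = -1.8961
  x3 = (8 - (3)·-1.0909 - (-3)·-1.8961) / (10) = 0.5584
Iteration 2:
  x1 = (-12 - (4)·-1.8961 - (-4)·0.5584) / (11) = -0.1984
  x2 = (-10 - (-3)·-0.1984 - (-3)·0.5584) / (7) = -1.2743
  x3 = (8 - (3)·-0.1984 - (-3)·-1.2743) / (10) = 0.4772

(-0.1984, -1.2743, 0.4772)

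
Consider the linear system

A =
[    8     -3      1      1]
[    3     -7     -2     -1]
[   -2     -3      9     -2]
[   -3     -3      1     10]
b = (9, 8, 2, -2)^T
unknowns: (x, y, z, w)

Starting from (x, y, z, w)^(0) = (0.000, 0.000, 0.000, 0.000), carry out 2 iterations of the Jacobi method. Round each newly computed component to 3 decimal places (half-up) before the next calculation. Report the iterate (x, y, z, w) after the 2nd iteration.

Iteration 1:
  x = (9 - (-3)·0.000 - (1)·0.000 - (1)·0.000) / (8) = 1.125
  y = (8 - (3)·0.000 - (-2)·0.000 - (-1)·0.000) / (-7) = -1.143
  z = (2 - (-2)·0.000 - (-3)·0.000 - (-2)·0.000) / (9) = 0.222
  w = (-2 - (-3)·0.000 - (-3)·0.000 - (1)·0.000) / (10) = -0.200
Iteration 2:
  x = (9 - (-3)·-1.143 - (1)·0.222 - (1)·-0.200) / (8) = 0.694
  y = (8 - (3)·1.125 - (-2)·0.222 - (-1)·-0.200) / (-7) = -0.696
  z = (2 - (-2)·1.125 - (-3)·-1.143 - (-2)·-0.200) / (9) = 0.047
  w = (-2 - (-3)·1.125 - (-3)·-1.143 - (1)·0.222) / (10) = -0.228

(0.694, -0.696, 0.047, -0.228)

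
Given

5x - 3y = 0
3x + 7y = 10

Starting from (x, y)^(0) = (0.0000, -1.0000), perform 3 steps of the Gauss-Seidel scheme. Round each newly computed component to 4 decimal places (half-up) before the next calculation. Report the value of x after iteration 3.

0.5971

Iteration 1:
  x = (0 - (-3)·-1.0000) / (5) = -0.6000
  y = (10 - (3)·-0.6000) / (7) = 1.6857
Iteration 2:
  x = (0 - (-3)·1.6857) / (5) = 1.0114
  y = (10 - (3)·1.0114) / (7) = 0.9951
Iteration 3:
  x = (0 - (-3)·0.9951) / (5) = 0.5971
  y = (10 - (3)·0.5971) / (7) = 1.1727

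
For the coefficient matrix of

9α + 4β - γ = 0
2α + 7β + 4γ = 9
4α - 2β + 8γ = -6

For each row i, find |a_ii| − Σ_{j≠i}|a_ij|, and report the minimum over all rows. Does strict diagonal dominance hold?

1

row 1: |9| − (4+1) = 4
row 2: |7| − (2+4) = 1
row 3: |8| − (4+2) = 2
minimum over rows = 1 → strictly diagonally dominant (convergence guaranteed)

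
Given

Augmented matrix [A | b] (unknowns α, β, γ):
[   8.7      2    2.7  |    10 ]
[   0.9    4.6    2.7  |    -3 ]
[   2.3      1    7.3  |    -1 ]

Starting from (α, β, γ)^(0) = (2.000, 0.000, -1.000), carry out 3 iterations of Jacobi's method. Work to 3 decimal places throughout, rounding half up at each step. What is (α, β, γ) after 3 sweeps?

(1.427, -0.631, -0.541)

Iteration 1:
  α = (10 - (2)·0.000 - (2.7)·-1.000) / (8.7) = 1.460
  β = (-3 - (0.9)·2.000 - (2.7)·-1.000) / (4.6) = -0.457
  γ = (-1 - (2.3)·2.000 - (1)·0.000) / (7.3) = -0.767
Iteration 2:
  α = (10 - (2)·-0.457 - (2.7)·-0.767) / (8.7) = 1.493
  β = (-3 - (0.9)·1.460 - (2.7)·-0.767) / (4.6) = -0.488
  γ = (-1 - (2.3)·1.460 - (1)·-0.457) / (7.3) = -0.534
Iteration 3:
  α = (10 - (2)·-0.488 - (2.7)·-0.534) / (8.7) = 1.427
  β = (-3 - (0.9)·1.493 - (2.7)·-0.534) / (4.6) = -0.631
  γ = (-1 - (2.3)·1.493 - (1)·-0.488) / (7.3) = -0.541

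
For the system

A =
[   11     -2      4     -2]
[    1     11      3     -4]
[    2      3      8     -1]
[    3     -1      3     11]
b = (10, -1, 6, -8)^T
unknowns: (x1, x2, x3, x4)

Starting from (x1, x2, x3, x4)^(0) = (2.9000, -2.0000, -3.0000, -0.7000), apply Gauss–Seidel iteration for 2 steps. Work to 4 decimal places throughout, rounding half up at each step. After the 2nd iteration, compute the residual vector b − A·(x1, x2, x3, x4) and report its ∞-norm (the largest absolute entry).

Iteration 1:
  x1 = (10 - (-2)·-2.0000 - (4)·-3.0000 - (-2)·-0.7000) / (11) = 1.5091
  x2 = (-1 - (1)·1.5091 - (3)·-3.0000 - (-4)·-0.7000) / (11) = 0.3355
  x3 = (6 - (2)·1.5091 - (3)·0.3355 - (-1)·-0.7000) / (8) = 0.1594
  x4 = (-8 - (3)·1.5091 - (-1)·0.3355 - (3)·0.1594) / (11) = -1.1518
Iteration 2:
  x1 = (10 - (-2)·0.3355 - (4)·0.1594 - (-2)·-1.1518) / (11) = 0.7027
  x2 = (-1 - (1)·0.7027 - (3)·0.1594 - (-4)·-1.1518) / (11) = -0.6171
  x3 = (6 - (2)·0.7027 - (3)·-0.6171 - (-1)·-1.1518) / (8) = 0.6618
  x4 = (-8 - (3)·0.7027 - (-1)·-0.6171 - (3)·0.6618) / (11) = -1.1555
Residual b − A·x = (-3.9221, -1.5220, -0.0040, -0.0001); ∞-norm = 3.9221

3.9221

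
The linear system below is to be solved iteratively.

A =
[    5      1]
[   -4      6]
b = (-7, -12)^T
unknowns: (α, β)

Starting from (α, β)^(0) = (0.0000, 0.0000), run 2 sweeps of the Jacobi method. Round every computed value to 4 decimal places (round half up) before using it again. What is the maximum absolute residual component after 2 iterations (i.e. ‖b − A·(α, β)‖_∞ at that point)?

Iteration 1:
  α = (-7 - (1)·0.0000) / (5) = -1.4000
  β = (-12 - (-4)·0.0000) / (6) = -2.0000
Iteration 2:
  α = (-7 - (1)·-2.0000) / (5) = -1.0000
  β = (-12 - (-4)·-1.4000) / (6) = -2.9333
Residual b − A·x = (0.9333, 1.5998); ∞-norm = 1.5998

1.5998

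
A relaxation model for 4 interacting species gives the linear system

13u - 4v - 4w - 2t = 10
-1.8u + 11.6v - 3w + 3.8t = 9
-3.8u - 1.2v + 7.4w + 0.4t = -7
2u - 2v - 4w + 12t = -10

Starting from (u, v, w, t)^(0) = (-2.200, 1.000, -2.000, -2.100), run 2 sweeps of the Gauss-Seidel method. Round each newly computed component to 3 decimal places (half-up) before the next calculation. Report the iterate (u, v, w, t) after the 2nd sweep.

(0.743, 1.029, -0.349, -0.902)

Iteration 1:
  u = (10 - (-4)·1.000 - (-4)·-2.000 - (-2)·-2.100) / (13) = 0.138
  v = (9 - (-1.8)·0.138 - (-3)·-2.000 - (3.8)·-2.100) / (11.6) = 0.968
  w = (-7 - (-3.8)·0.138 - (-1.2)·0.968 - (0.4)·-2.100) / (7.4) = -0.605
  t = (-10 - (2)·0.138 - (-2)·0.968 - (-4)·-0.605) / (12) = -0.897
Iteration 2:
  u = (10 - (-4)·0.968 - (-4)·-0.605 - (-2)·-0.897) / (13) = 0.743
  v = (9 - (-1.8)·0.743 - (-3)·-0.605 - (3.8)·-0.897) / (11.6) = 1.029
  w = (-7 - (-3.8)·0.743 - (-1.2)·1.029 - (0.4)·-0.897) / (7.4) = -0.349
  t = (-10 - (2)·0.743 - (-2)·1.029 - (-4)·-0.349) / (12) = -0.902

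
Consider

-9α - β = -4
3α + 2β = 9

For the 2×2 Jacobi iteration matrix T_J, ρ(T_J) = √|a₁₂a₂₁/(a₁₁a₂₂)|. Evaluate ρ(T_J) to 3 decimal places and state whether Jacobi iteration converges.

0.408

a₁₂a₂₁/(a₁₁a₂₂) = (-1)·(3) / ((-9)·(2)) = 0.166667
ρ = √|0.166667| = √0.166667 = 0.408
ρ < 1, so Jacobi converges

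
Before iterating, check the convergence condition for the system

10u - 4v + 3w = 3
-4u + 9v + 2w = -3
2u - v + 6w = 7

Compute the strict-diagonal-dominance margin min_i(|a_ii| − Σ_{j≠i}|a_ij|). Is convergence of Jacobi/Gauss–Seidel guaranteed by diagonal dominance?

row 1: |10| − (4+3) = 3
row 2: |9| − (4+2) = 3
row 3: |6| − (2+1) = 3
minimum over rows = 3 → strictly diagonally dominant (convergence guaranteed)

3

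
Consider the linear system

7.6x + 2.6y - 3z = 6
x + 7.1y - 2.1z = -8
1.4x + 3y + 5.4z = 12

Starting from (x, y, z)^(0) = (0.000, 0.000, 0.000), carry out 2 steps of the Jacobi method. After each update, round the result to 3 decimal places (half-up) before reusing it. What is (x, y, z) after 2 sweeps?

Iteration 1:
  x = (6 - (2.6)·0.000 - (-3)·0.000) / (7.6) = 0.789
  y = (-8 - (1)·0.000 - (-2.1)·0.000) / (7.1) = -1.127
  z = (12 - (1.4)·0.000 - (3)·0.000) / (5.4) = 2.222
Iteration 2:
  x = (6 - (2.6)·-1.127 - (-3)·2.222) / (7.6) = 2.052
  y = (-8 - (1)·0.789 - (-2.1)·2.222) / (7.1) = -0.581
  z = (12 - (1.4)·0.789 - (3)·-1.127) / (5.4) = 2.644

(2.052, -0.581, 2.644)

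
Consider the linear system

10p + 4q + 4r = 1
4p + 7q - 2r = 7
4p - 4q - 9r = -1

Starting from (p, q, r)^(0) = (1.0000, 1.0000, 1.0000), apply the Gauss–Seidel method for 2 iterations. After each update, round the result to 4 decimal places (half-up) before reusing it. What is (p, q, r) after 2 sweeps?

(-0.1946, 0.8400, -0.3487)

Iteration 1:
  p = (1 - (4)·1.0000 - (4)·1.0000) / (10) = -0.7000
  q = (7 - (4)·-0.7000 - (-2)·1.0000) / (7) = 1.6857
  r = (-1 - (4)·-0.7000 - (-4)·1.6857) / (-9) = -0.9492
Iteration 2:
  p = (1 - (4)·1.6857 - (4)·-0.9492) / (10) = -0.1946
  q = (7 - (4)·-0.1946 - (-2)·-0.9492) / (7) = 0.8400
  r = (-1 - (4)·-0.1946 - (-4)·0.8400) / (-9) = -0.3487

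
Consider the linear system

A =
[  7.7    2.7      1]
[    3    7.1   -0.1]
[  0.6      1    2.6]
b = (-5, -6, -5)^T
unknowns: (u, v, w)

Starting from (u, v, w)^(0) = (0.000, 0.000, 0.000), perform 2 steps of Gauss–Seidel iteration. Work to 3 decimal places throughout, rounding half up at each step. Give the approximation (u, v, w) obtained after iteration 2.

Iteration 1:
  u = (-5 - (2.7)·0.000 - (1)·0.000) / (7.7) = -0.649
  v = (-6 - (3)·-0.649 - (-0.1)·0.000) / (7.1) = -0.571
  w = (-5 - (0.6)·-0.649 - (1)·-0.571) / (2.6) = -1.554
Iteration 2:
  u = (-5 - (2.7)·-0.571 - (1)·-1.554) / (7.7) = -0.247
  v = (-6 - (3)·-0.247 - (-0.1)·-1.554) / (7.1) = -0.763
  w = (-5 - (0.6)·-0.247 - (1)·-0.763) / (2.6) = -1.573

(-0.247, -0.763, -1.573)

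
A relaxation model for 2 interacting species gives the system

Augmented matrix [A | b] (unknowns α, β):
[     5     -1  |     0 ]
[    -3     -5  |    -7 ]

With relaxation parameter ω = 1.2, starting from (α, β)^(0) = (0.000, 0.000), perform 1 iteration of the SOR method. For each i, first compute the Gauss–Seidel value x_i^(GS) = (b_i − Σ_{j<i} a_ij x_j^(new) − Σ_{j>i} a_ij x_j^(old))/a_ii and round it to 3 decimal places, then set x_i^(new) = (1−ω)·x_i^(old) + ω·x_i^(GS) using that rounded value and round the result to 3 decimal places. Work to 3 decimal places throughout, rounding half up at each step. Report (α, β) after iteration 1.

Iteration 1:
  α: GS value = (0 - (-1)·0.000) / (5) = 0.000;  α ← (1−ω)·0.000 + ω·0.000 = 0.000
  β: GS value = (-7 - (-3)·0.000) / (-5) = 1.400;  β ← (1−ω)·0.000 + ω·1.400 = 1.680

(0.000, 1.680)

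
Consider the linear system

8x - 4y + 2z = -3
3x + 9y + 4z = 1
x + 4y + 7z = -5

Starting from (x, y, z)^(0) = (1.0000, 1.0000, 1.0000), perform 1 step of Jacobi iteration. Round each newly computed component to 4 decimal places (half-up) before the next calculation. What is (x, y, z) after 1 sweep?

Iteration 1:
  x = (-3 - (-4)·1.0000 - (2)·1.0000) / (8) = -0.1250
  y = (1 - (3)·1.0000 - (4)·1.0000) / (9) = -0.6667
  z = (-5 - (1)·1.0000 - (4)·1.0000) / (7) = -1.4286

(-0.1250, -0.6667, -1.4286)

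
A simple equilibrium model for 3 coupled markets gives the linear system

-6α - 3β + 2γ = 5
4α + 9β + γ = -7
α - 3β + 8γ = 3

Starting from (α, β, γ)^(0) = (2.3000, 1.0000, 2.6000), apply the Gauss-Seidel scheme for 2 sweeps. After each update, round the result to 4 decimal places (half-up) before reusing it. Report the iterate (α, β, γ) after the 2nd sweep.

(-0.3667, -0.6271, 0.1857)

Iteration 1:
  α = (5 - (-3)·1.0000 - (2)·2.6000) / (-6) = -0.4667
  β = (-7 - (4)·-0.4667 - (1)·2.6000) / (9) = -0.8592
  γ = (3 - (1)·-0.4667 - (-3)·-0.8592) / (8) = 0.1111
Iteration 2:
  α = (5 - (-3)·-0.8592 - (2)·0.1111) / (-6) = -0.3667
  β = (-7 - (4)·-0.3667 - (1)·0.1111) / (9) = -0.6271
  γ = (3 - (1)·-0.3667 - (-3)·-0.6271) / (8) = 0.1857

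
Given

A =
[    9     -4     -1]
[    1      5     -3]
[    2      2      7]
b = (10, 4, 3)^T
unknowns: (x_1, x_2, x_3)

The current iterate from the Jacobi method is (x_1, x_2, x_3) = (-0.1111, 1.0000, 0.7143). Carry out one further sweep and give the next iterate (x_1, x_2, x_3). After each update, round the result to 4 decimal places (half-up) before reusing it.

One sweep:
  x_1 = (10 - (-4)·1.0000 - (-1)·0.7143) / (9) = 1.6349
  x_2 = (4 - (1)·-0.1111 - (-3)·0.7143) / (5) = 1.2508
  x_3 = (3 - (2)·-0.1111 - (2)·1.0000) / (7) = 0.1746

(1.6349, 1.2508, 0.1746)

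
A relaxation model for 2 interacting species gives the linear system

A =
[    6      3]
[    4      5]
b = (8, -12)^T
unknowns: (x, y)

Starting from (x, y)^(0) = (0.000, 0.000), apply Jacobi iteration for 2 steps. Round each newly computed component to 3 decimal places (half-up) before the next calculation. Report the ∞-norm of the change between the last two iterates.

Iteration 1:
  x = (8 - (3)·0.000) / (6) = 1.333
  y = (-12 - (4)·0.000) / (5) = -2.400
Iteration 2:
  x = (8 - (3)·-2.400) / (6) = 2.533
  y = (-12 - (4)·1.333) / (5) = -3.466
Change: (1.200, -1.066) → max |·| = 1.200

1.200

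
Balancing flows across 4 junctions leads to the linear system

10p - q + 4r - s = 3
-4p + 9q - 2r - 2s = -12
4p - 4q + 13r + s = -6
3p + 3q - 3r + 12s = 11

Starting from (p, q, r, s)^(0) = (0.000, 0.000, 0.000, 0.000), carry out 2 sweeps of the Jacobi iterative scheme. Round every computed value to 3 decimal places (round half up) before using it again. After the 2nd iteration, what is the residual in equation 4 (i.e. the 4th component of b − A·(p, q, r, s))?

Iteration 1:
  p = (3 - (-1)·0.000 - (4)·0.000 - (-1)·0.000) / (10) = 0.300
  q = (-12 - (-4)·0.000 - (-2)·0.000 - (-2)·0.000) / (9) = -1.333
  r = (-6 - (4)·0.000 - (-4)·0.000 - (1)·0.000) / (13) = -0.462
  s = (11 - (3)·0.000 - (3)·0.000 - (-3)·0.000) / (12) = 0.917
Iteration 2:
  p = (3 - (-1)·-1.333 - (4)·-0.462 - (-1)·0.917) / (10) = 0.443
  q = (-12 - (-4)·0.300 - (-2)·-0.462 - (-2)·0.917) / (9) = -1.099
  r = (-6 - (4)·0.300 - (-4)·-1.333 - (1)·0.917) / (13) = -1.035
  s = (11 - (3)·0.300 - (3)·-1.333 - (-3)·-0.462) / (12) = 1.059
Residual b − A·x = (2.670, -0.289, 0.228, -2.845)

-2.845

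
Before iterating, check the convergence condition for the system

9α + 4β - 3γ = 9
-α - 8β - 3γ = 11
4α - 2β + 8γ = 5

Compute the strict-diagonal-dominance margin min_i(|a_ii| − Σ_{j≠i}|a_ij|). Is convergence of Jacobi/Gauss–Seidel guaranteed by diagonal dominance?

2

row 1: |9| − (4+3) = 2
row 2: |-8| − (1+3) = 4
row 3: |8| − (4+2) = 2
minimum over rows = 2 → strictly diagonally dominant (convergence guaranteed)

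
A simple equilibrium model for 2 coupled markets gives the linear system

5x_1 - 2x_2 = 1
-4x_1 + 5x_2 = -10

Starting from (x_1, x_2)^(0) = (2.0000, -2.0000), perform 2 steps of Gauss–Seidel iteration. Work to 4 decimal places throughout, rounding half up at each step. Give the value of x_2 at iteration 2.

Iteration 1:
  x_1 = (1 - (-2)·-2.0000) / (5) = -0.6000
  x_2 = (-10 - (-4)·-0.6000) / (5) = -2.4800
Iteration 2:
  x_1 = (1 - (-2)·-2.4800) / (5) = -0.7920
  x_2 = (-10 - (-4)·-0.7920) / (5) = -2.6336

-2.6336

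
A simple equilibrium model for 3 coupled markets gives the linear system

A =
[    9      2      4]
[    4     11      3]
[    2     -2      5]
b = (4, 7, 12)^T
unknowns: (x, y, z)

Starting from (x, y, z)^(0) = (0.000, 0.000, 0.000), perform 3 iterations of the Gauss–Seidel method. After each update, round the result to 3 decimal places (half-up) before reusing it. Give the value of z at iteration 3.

2.814

Iteration 1:
  x = (4 - (2)·0.000 - (4)·0.000) / (9) = 0.444
  y = (7 - (4)·0.444 - (3)·0.000) / (11) = 0.475
  z = (12 - (2)·0.444 - (-2)·0.475) / (5) = 2.412
Iteration 2:
  x = (4 - (2)·0.475 - (4)·2.412) / (9) = -0.733
  y = (7 - (4)·-0.733 - (3)·2.412) / (11) = 0.245
  z = (12 - (2)·-0.733 - (-2)·0.245) / (5) = 2.791
Iteration 3:
  x = (4 - (2)·0.245 - (4)·2.791) / (9) = -0.850
  y = (7 - (4)·-0.850 - (3)·2.791) / (11) = 0.184
  z = (12 - (2)·-0.850 - (-2)·0.184) / (5) = 2.814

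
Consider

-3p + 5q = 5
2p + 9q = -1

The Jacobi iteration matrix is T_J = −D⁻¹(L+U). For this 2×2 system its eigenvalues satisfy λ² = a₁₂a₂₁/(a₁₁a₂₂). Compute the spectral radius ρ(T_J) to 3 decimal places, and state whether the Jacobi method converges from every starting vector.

0.609

a₁₂a₂₁/(a₁₁a₂₂) = (5)·(2) / ((-3)·(9)) = -0.370370
ρ = √|-0.370370| = √0.370370 = 0.609
ρ < 1, so Jacobi converges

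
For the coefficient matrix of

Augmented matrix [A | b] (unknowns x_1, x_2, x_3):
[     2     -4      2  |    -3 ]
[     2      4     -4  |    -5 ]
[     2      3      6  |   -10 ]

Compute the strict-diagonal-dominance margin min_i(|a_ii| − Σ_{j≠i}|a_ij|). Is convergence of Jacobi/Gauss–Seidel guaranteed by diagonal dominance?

-4

row 1: |2| − (4+2) = -4
row 2: |4| − (2+4) = -2
row 3: |6| − (2+3) = 1
minimum over rows = -4 → not strictly diagonally dominant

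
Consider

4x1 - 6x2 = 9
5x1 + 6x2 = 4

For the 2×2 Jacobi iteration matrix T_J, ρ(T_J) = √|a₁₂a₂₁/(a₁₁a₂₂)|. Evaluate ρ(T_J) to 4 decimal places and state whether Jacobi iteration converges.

a₁₂a₂₁/(a₁₁a₂₂) = (-6)·(5) / ((4)·(6)) = -1.250000
ρ = √|-1.250000| = √1.250000 = 1.1180
ρ > 1, so Jacobi diverges

1.1180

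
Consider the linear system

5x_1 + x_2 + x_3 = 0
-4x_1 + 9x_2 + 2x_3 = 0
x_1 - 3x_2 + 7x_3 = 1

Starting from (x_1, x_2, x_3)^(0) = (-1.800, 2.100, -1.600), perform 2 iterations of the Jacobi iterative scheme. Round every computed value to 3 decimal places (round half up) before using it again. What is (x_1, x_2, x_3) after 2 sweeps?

(-0.171, -0.333, -0.033)

Iteration 1:
  x_1 = (0 - (1)·2.100 - (1)·-1.600) / (5) = -0.100
  x_2 = (0 - (-4)·-1.800 - (2)·-1.600) / (9) = -0.444
  x_3 = (1 - (1)·-1.800 - (-3)·2.100) / (7) = 1.300
Iteration 2:
  x_1 = (0 - (1)·-0.444 - (1)·1.300) / (5) = -0.171
  x_2 = (0 - (-4)·-0.100 - (2)·1.300) / (9) = -0.333
  x_3 = (1 - (1)·-0.100 - (-3)·-0.444) / (7) = -0.033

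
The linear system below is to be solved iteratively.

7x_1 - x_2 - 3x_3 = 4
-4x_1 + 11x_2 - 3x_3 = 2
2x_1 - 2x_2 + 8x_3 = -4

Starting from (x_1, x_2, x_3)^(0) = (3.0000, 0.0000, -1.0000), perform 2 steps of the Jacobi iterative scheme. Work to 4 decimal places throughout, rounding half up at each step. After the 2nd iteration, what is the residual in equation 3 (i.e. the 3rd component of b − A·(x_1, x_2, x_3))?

Iteration 1:
  x_1 = (4 - (-1)·0.0000 - (-3)·-1.0000) / (7) = 0.1429
  x_2 = (2 - (-4)·3.0000 - (-3)·-1.0000) / (11) = 1.0000
  x_3 = (-4 - (2)·3.0000 - (-2)·0.0000) / (8) = -1.2500
Iteration 2:
  x_1 = (4 - (-1)·1.0000 - (-3)·-1.2500) / (7) = 0.1786
  x_2 = (2 - (-4)·0.1429 - (-3)·-1.2500) / (11) = -0.1071
  x_3 = (-4 - (2)·0.1429 - (-2)·1.0000) / (8) = -0.2857
Residual b − A·x = (1.7856, 3.0354, -2.2858)

-2.2858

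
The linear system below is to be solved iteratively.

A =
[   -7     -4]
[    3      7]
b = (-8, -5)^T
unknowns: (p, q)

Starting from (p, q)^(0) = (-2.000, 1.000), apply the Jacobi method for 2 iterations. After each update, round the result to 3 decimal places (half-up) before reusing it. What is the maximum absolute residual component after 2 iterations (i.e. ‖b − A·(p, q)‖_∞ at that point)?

4.409

Iteration 1:
  p = (-8 - (-4)·1.000) / (-7) = 0.571
  q = (-5 - (3)·-2.000) / (7) = 0.143
Iteration 2:
  p = (-8 - (-4)·0.143) / (-7) = 1.061
  q = (-5 - (3)·0.571) / (7) = -0.959
Residual b − A·x = (-4.409, -1.470); ∞-norm = 4.409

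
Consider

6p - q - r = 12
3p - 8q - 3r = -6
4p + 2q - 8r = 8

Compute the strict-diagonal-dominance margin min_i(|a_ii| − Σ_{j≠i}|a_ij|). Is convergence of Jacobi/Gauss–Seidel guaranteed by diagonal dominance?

2

row 1: |6| − (1+1) = 4
row 2: |-8| − (3+3) = 2
row 3: |-8| − (4+2) = 2
minimum over rows = 2 → strictly diagonally dominant (convergence guaranteed)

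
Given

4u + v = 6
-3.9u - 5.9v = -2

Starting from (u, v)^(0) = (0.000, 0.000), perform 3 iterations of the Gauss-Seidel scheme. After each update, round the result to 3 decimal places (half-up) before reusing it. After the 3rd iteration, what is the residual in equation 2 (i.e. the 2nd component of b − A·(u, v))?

Iteration 1:
  u = (6 - (1)·0.000) / (4) = 1.500
  v = (-2 - (-3.9)·1.500) / (-5.9) = -0.653
Iteration 2:
  u = (6 - (1)·-0.653) / (4) = 1.663
  v = (-2 - (-3.9)·1.663) / (-5.9) = -0.760
Iteration 3:
  u = (6 - (1)·-0.760) / (4) = 1.690
  v = (-2 - (-3.9)·1.690) / (-5.9) = -0.778
Residual b − A·x = (0.018, 0.001)

0.001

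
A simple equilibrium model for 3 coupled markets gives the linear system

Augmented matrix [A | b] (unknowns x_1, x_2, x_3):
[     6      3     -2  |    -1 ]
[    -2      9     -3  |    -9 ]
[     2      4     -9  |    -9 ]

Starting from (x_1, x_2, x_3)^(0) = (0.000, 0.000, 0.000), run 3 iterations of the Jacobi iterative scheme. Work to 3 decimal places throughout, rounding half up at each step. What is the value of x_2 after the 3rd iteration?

-0.679

Iteration 1:
  x_1 = (-1 - (3)·0.000 - (-2)·0.000) / (6) = -0.167
  x_2 = (-9 - (-2)·0.000 - (-3)·0.000) / (9) = -1.000
  x_3 = (-9 - (2)·0.000 - (4)·0.000) / (-9) = 1.000
Iteration 2:
  x_1 = (-1 - (3)·-1.000 - (-2)·1.000) / (6) = 0.667
  x_2 = (-9 - (-2)·-0.167 - (-3)·1.000) / (9) = -0.704
  x_3 = (-9 - (2)·-0.167 - (4)·-1.000) / (-9) = 0.518
Iteration 3:
  x_1 = (-1 - (3)·-0.704 - (-2)·0.518) / (6) = 0.358
  x_2 = (-9 - (-2)·0.667 - (-3)·0.518) / (9) = -0.679
  x_3 = (-9 - (2)·0.667 - (4)·-0.704) / (-9) = 0.835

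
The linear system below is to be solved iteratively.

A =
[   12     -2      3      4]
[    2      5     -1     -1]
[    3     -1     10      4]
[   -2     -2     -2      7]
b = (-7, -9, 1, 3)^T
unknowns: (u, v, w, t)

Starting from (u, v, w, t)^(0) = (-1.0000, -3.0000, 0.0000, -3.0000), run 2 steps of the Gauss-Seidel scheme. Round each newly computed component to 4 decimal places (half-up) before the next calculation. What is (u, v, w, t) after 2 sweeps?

Iteration 1:
  u = (-7 - (-2)·-3.0000 - (3)·0.0000 - (4)·-3.0000) / (12) = -0.0833
  v = (-9 - (2)·-0.0833 - (-1)·0.0000 - (-1)·-3.0000) / (5) = -2.3667
  w = (1 - (3)·-0.0833 - (-1)·-2.3667 - (4)·-3.0000) / (10) = 1.0883
  t = (3 - (-2)·-0.0833 - (-2)·-2.3667 - (-2)·1.0883) / (7) = 0.0395
Iteration 2:
  u = (-7 - (-2)·-2.3667 - (3)·1.0883 - (4)·0.0395) / (12) = -1.2630
  v = (-9 - (2)·-1.2630 - (-1)·1.0883 - (-1)·0.0395) / (5) = -1.0692
  w = (1 - (3)·-1.2630 - (-1)·-1.0692 - (4)·0.0395) / (10) = 0.3562
  t = (3 - (-2)·-1.2630 - (-2)·-1.0692 - (-2)·0.3562) / (7) = -0.1360

(-1.2630, -1.0692, 0.3562, -0.1360)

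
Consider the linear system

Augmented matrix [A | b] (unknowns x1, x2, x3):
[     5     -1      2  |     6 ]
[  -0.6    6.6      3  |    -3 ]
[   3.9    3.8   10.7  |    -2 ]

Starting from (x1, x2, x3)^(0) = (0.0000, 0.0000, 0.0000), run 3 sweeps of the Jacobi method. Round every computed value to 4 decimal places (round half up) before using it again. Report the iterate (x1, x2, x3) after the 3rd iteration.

(1.3331, -0.1365, -0.5259)

Iteration 1:
  x1 = (6 - (-1)·0.0000 - (2)·0.0000) / (5) = 1.2000
  x2 = (-3 - (-0.6)·0.0000 - (3)·0.0000) / (6.6) = -0.4545
  x3 = (-2 - (3.9)·0.0000 - (3.8)·0.0000) / (10.7) = -0.1869
Iteration 2:
  x1 = (6 - (-1)·-0.4545 - (2)·-0.1869) / (5) = 1.1839
  x2 = (-3 - (-0.6)·1.2000 - (3)·-0.1869) / (6.6) = -0.2605
  x3 = (-2 - (3.9)·1.2000 - (3.8)·-0.4545) / (10.7) = -0.4629
Iteration 3:
  x1 = (6 - (-1)·-0.2605 - (2)·-0.4629) / (5) = 1.3331
  x2 = (-3 - (-0.6)·1.1839 - (3)·-0.4629) / (6.6) = -0.1365
  x3 = (-2 - (3.9)·1.1839 - (3.8)·-0.2605) / (10.7) = -0.5259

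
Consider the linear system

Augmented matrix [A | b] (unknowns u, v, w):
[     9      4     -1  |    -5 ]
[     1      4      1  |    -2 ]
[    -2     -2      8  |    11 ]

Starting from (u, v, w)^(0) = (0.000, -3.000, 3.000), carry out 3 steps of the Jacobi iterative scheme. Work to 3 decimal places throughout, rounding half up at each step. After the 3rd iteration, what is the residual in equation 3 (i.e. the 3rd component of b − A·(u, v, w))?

Iteration 1:
  u = (-5 - (4)·-3.000 - (-1)·3.000) / (9) = 1.111
  v = (-2 - (1)·0.000 - (1)·3.000) / (4) = -1.250
  w = (11 - (-2)·0.000 - (-2)·-3.000) / (8) = 0.625
Iteration 2:
  u = (-5 - (4)·-1.250 - (-1)·0.625) / (9) = 0.069
  v = (-2 - (1)·1.111 - (1)·0.625) / (4) = -0.934
  w = (11 - (-2)·1.111 - (-2)·-1.250) / (8) = 1.340
Iteration 3:
  u = (-5 - (4)·-0.934 - (-1)·1.340) / (9) = 0.008
  v = (-2 - (1)·0.069 - (1)·1.340) / (4) = -0.852
  w = (11 - (-2)·0.069 - (-2)·-0.934) / (8) = 1.159
Residual b − A·x = (-0.505, 0.241, 0.040)

0.040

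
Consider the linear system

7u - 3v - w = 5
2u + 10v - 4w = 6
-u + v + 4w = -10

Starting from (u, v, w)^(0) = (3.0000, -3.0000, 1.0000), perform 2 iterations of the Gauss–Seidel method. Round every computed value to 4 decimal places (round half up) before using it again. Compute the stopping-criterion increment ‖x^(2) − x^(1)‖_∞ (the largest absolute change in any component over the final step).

Iteration 1:
  u = (5 - (-3)·-3.0000 - (-1)·1.0000) / (7) = -0.4286
  v = (6 - (2)·-0.4286 - (-4)·1.0000) / (10) = 1.0857
  w = (-10 - (-1)·-0.4286 - (1)·1.0857) / (4) = -2.8786
Iteration 2:
  u = (5 - (-3)·1.0857 - (-1)·-2.8786) / (7) = 0.7684
  v = (6 - (2)·0.7684 - (-4)·-2.8786) / (10) = -0.7051
  w = (-10 - (-1)·0.7684 - (1)·-0.7051) / (4) = -2.1316
Change: (1.1970, -1.7908, 0.7470) → max |·| = 1.7908

1.7908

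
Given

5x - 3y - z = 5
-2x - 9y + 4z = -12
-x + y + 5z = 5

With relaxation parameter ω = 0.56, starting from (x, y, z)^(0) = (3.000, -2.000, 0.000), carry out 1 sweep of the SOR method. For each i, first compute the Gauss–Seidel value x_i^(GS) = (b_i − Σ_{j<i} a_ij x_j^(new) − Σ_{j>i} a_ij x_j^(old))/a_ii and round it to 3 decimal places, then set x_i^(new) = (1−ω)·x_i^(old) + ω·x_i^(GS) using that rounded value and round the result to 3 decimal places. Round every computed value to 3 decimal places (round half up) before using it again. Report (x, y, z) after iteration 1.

(1.208, -0.284, 0.727)

Iteration 1:
  x: GS value = (5 - (-3)·-2.000 - (-1)·0.000) / (5) = -0.200;  x ← (1−ω)·3.000 + ω·-0.200 = 1.208
  y: GS value = (-12 - (-2)·1.208 - (4)·0.000) / (-9) = 1.065;  y ← (1−ω)·-2.000 + ω·1.065 = -0.284
  z: GS value = (5 - (-1)·1.208 - (1)·-0.284) / (5) = 1.298;  z ← (1−ω)·0.000 + ω·1.298 = 0.727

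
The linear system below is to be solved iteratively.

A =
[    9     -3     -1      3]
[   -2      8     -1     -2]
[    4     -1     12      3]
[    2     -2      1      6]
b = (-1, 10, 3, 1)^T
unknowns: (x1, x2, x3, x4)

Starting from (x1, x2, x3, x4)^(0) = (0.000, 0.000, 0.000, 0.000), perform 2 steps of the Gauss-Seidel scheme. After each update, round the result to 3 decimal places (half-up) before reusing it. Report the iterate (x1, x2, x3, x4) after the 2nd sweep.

Iteration 1:
  x1 = (-1 - (-3)·0.000 - (-1)·0.000 - (3)·0.000) / (9) = -0.111
  x2 = (10 - (-2)·-0.111 - (-1)·0.000 - (-2)·0.000) / (8) = 1.222
  x3 = (3 - (4)·-0.111 - (-1)·1.222 - (3)·0.000) / (12) = 0.389
  x4 = (1 - (2)·-0.111 - (-2)·1.222 - (1)·0.389) / (6) = 0.546
Iteration 2:
  x1 = (-1 - (-3)·1.222 - (-1)·0.389 - (3)·0.546) / (9) = 0.157
  x2 = (10 - (-2)·0.157 - (-1)·0.389 - (-2)·0.546) / (8) = 1.474
  x3 = (3 - (4)·0.157 - (-1)·1.474 - (3)·0.546) / (12) = 0.184
  x4 = (1 - (2)·0.157 - (-2)·1.474 - (1)·0.184) / (6) = 0.575

(0.157, 1.474, 0.184, 0.575)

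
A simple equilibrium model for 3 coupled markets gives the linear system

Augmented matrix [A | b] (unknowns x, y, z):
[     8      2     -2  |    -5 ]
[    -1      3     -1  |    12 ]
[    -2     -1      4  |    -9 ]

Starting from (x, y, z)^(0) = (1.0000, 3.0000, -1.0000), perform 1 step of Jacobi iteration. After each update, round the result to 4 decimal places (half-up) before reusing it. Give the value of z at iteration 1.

Iteration 1:
  x = (-5 - (2)·3.0000 - (-2)·-1.0000) / (8) = -1.6250
  y = (12 - (-1)·1.0000 - (-1)·-1.0000) / (3) = 4.0000
  z = (-9 - (-2)·1.0000 - (-1)·3.0000) / (4) = -1.0000

-1.0000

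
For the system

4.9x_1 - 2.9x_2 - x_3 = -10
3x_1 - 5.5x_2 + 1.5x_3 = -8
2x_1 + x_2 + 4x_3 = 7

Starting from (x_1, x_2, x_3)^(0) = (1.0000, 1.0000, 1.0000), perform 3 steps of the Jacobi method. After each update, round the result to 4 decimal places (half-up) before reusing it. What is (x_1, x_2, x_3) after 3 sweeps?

Iteration 1:
  x_1 = (-10 - (-2.9)·1.0000 - (-1)·1.0000) / (4.9) = -1.2449
  x_2 = (-8 - (3)·1.0000 - (1.5)·1.0000) / (-5.5) = 2.2727
  x_3 = (7 - (2)·1.0000 - (1)·1.0000) / (4) = 1.0000
Iteration 2:
  x_1 = (-10 - (-2.9)·2.2727 - (-1)·1.0000) / (4.9) = -0.4917
  x_2 = (-8 - (3)·-1.2449 - (1.5)·1.0000) / (-5.5) = 1.0482
  x_3 = (7 - (2)·-1.2449 - (1)·2.2727) / (4) = 1.8043
Iteration 3:
  x_1 = (-10 - (-2.9)·1.0482 - (-1)·1.8043) / (4.9) = -1.0522
  x_2 = (-8 - (3)·-0.4917 - (1.5)·1.8043) / (-5.5) = 1.6784
  x_3 = (7 - (2)·-0.4917 - (1)·1.0482) / (4) = 1.7338

(-1.0522, 1.6784, 1.7338)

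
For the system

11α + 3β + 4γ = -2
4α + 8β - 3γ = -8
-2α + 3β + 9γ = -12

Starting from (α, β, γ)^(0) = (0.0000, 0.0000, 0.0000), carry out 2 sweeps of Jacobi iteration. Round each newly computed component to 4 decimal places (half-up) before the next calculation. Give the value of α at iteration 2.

Iteration 1:
  α = (-2 - (3)·0.0000 - (4)·0.0000) / (11) = -0.1818
  β = (-8 - (4)·0.0000 - (-3)·0.0000) / (8) = -1.0000
  γ = (-12 - (-2)·0.0000 - (3)·0.0000) / (9) = -1.3333
Iteration 2:
  α = (-2 - (3)·-1.0000 - (4)·-1.3333) / (11) = 0.5757
  β = (-8 - (4)·-0.1818 - (-3)·-1.3333) / (8) = -1.4091
  γ = (-12 - (-2)·-0.1818 - (3)·-1.0000) / (9) = -1.0404

0.5757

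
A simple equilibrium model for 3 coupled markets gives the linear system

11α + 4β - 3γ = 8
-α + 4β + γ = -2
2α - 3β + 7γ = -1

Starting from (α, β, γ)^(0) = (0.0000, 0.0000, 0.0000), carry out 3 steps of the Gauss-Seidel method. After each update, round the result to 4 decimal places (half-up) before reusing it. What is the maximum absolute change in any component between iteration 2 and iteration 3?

0.0277

Iteration 1:
  α = (8 - (4)·0.0000 - (-3)·0.0000) / (11) = 0.7273
  β = (-2 - (-1)·0.7273 - (1)·0.0000) / (4) = -0.3182
  γ = (-1 - (2)·0.7273 - (-3)·-0.3182) / (7) = -0.4870
Iteration 2:
  α = (8 - (4)·-0.3182 - (-3)·-0.4870) / (11) = 0.7102
  β = (-2 - (-1)·0.7102 - (1)·-0.4870) / (4) = -0.2007
  γ = (-1 - (2)·0.7102 - (-3)·-0.2007) / (7) = -0.4318
Iteration 3:
  α = (8 - (4)·-0.2007 - (-3)·-0.4318) / (11) = 0.6825
  β = (-2 - (-1)·0.6825 - (1)·-0.4318) / (4) = -0.2214
  γ = (-1 - (2)·0.6825 - (-3)·-0.2214) / (7) = -0.4327
Change: (-0.0277, -0.0207, -0.0009) → max |·| = 0.0277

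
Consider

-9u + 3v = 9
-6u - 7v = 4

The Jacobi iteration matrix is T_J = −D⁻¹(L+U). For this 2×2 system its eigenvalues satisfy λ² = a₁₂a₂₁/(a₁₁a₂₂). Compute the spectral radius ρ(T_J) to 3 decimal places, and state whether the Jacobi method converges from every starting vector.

0.535

a₁₂a₂₁/(a₁₁a₂₂) = (3)·(-6) / ((-9)·(-7)) = -0.285714
ρ = √|-0.285714| = √0.285714 = 0.535
ρ < 1, so Jacobi converges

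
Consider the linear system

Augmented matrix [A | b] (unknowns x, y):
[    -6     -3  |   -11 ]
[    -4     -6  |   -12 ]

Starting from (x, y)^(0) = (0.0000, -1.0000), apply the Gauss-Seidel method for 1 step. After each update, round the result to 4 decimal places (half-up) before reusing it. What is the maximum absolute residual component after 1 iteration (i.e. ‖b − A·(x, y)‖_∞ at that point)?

Iteration 1:
  x = (-11 - (-3)·-1.0000) / (-6) = 2.3333
  y = (-12 - (-4)·2.3333) / (-6) = 0.4445
Residual b − A·x = (4.3333, 0.0002); ∞-norm = 4.3333

4.3333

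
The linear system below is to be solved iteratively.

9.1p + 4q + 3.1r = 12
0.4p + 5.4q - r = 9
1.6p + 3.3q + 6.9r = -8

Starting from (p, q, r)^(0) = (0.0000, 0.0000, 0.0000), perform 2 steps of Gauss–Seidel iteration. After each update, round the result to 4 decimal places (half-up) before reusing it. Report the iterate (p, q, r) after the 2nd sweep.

Iteration 1:
  p = (12 - (4)·0.0000 - (3.1)·0.0000) / (9.1) = 1.3187
  q = (9 - (0.4)·1.3187 - (-1)·0.0000) / (5.4) = 1.5690
  r = (-8 - (1.6)·1.3187 - (3.3)·1.5690) / (6.9) = -2.2156
Iteration 2:
  p = (12 - (4)·1.5690 - (3.1)·-2.2156) / (9.1) = 1.3838
  q = (9 - (0.4)·1.3838 - (-1)·-2.2156) / (5.4) = 1.1539
  r = (-8 - (1.6)·1.3838 - (3.3)·1.1539) / (6.9) = -2.0322

(1.3838, 1.1539, -2.0322)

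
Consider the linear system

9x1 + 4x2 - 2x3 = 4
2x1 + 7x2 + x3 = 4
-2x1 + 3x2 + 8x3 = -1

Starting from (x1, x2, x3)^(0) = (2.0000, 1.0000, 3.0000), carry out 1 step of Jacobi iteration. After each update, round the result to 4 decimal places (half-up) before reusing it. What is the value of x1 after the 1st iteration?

Iteration 1:
  x1 = (4 - (4)·1.0000 - (-2)·3.0000) / (9) = 0.6667
  x2 = (4 - (2)·2.0000 - (1)·3.0000) / (7) = -0.4286
  x3 = (-1 - (-2)·2.0000 - (3)·1.0000) / (8) = 0.0000

0.6667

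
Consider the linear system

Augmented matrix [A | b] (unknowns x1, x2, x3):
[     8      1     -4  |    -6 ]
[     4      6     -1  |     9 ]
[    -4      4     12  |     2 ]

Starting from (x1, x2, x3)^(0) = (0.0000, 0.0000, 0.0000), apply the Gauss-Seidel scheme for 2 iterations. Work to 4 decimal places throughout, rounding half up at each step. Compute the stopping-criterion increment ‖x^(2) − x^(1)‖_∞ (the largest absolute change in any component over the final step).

0.6250

Iteration 1:
  x1 = (-6 - (1)·0.0000 - (-4)·0.0000) / (8) = -0.7500
  x2 = (9 - (4)·-0.7500 - (-1)·0.0000) / (6) = 2.0000
  x3 = (2 - (-4)·-0.7500 - (4)·2.0000) / (12) = -0.7500
Iteration 2:
  x1 = (-6 - (1)·2.0000 - (-4)·-0.7500) / (8) = -1.3750
  x2 = (9 - (4)·-1.3750 - (-1)·-0.7500) / (6) = 2.2917
  x3 = (2 - (-4)·-1.3750 - (4)·2.2917) / (12) = -1.0556
Change: (-0.6250, 0.2917, -0.3056) → max |·| = 0.6250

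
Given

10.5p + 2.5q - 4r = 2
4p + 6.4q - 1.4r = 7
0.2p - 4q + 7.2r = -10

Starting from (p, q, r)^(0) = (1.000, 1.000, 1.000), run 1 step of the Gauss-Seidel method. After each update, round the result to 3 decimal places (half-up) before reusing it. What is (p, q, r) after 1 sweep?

(0.333, 1.104, -0.785)

Iteration 1:
  p = (2 - (2.5)·1.000 - (-4)·1.000) / (10.5) = 0.333
  q = (7 - (4)·0.333 - (-1.4)·1.000) / (6.4) = 1.104
  r = (-10 - (0.2)·0.333 - (-4)·1.104) / (7.2) = -0.785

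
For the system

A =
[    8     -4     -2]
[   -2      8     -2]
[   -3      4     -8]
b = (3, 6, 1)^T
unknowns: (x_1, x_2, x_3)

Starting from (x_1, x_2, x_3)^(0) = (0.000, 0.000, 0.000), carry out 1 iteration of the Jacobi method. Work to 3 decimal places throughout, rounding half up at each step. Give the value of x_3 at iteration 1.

-0.125

Iteration 1:
  x_1 = (3 - (-4)·0.000 - (-2)·0.000) / (8) = 0.375
  x_2 = (6 - (-2)·0.000 - (-2)·0.000) / (8) = 0.750
  x_3 = (1 - (-3)·0.000 - (4)·0.000) / (-8) = -0.125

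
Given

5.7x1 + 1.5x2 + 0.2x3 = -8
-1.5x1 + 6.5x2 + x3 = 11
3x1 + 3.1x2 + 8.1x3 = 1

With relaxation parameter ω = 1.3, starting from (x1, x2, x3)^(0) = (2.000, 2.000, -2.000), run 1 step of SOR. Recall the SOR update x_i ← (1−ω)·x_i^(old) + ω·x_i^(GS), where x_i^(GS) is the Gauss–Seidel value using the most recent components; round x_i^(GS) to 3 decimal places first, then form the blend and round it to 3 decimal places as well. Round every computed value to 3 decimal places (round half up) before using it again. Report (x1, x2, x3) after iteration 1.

Iteration 1:
  x1: GS value = (-8 - (1.5)·2.000 - (0.2)·-2.000) / (5.7) = -1.860;  x1 ← (1−ω)·2.000 + ω·-1.860 = -3.018
  x2: GS value = (11 - (-1.5)·-3.018 - (1)·-2.000) / (6.5) = 1.304;  x2 ← (1−ω)·2.000 + ω·1.304 = 1.095
  x3: GS value = (1 - (3)·-3.018 - (3.1)·1.095) / (8.1) = 0.822;  x3 ← (1−ω)·-2.000 + ω·0.822 = 1.669

(-3.018, 1.095, 1.669)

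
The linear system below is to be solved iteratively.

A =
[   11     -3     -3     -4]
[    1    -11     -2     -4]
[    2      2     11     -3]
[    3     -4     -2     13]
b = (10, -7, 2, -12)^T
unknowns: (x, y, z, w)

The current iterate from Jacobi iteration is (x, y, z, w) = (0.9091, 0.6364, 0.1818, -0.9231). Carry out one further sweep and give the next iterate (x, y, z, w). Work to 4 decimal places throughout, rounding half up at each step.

(0.7966, 1.0216, -0.3509, -0.9091)

One sweep:
  x = (10 - (-3)·0.6364 - (-3)·0.1818 - (-4)·-0.9231) / (11) = 0.7966
  y = (-7 - (1)·0.9091 - (-2)·0.1818 - (-4)·-0.9231) / (-11) = 1.0216
  z = (2 - (2)·0.9091 - (2)·0.6364 - (-3)·-0.9231) / (11) = -0.3509
  w = (-12 - (3)·0.9091 - (-4)·0.6364 - (-2)·0.1818) / (13) = -0.9091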